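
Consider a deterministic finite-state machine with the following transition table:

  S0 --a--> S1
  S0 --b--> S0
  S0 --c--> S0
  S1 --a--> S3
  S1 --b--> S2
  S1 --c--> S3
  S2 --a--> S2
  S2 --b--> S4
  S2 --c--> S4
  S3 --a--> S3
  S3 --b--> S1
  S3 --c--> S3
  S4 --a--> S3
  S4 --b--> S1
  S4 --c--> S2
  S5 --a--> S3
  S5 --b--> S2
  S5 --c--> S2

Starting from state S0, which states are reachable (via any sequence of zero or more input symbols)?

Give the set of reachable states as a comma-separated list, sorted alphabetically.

BFS from S0:
  visit S0: S0--a-->S1 (new), S0--b-->S0 (seen), S0--c-->S0 (seen)
  visit S1: S1--a-->S3 (new), S1--b-->S2 (new), S1--c-->S3 (seen)
  visit S3: S3--a-->S3 (seen), S3--b-->S1 (seen), S3--c-->S3 (seen)
  visit S2: S2--a-->S2 (seen), S2--b-->S4 (new), S2--c-->S4 (seen)
  visit S4: S4--a-->S3 (seen), S4--b-->S1 (seen), S4--c-->S2 (seen)

Answer: S0, S1, S2, S3, S4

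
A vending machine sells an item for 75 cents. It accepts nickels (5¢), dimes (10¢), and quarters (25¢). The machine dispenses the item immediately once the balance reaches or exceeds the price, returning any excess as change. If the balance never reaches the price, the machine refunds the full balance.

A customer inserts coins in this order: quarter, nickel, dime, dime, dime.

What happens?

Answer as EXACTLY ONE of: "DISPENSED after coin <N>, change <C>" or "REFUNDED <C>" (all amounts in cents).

Answer: REFUNDED 60

Derivation:
Price: 75¢
Coin 1 (quarter, 25¢): balance = 25¢
Coin 2 (nickel, 5¢): balance = 30¢
Coin 3 (dime, 10¢): balance = 40¢
Coin 4 (dime, 10¢): balance = 50¢
Coin 5 (dime, 10¢): balance = 60¢
All coins inserted, balance 60¢ < price 75¢ → REFUND 60¢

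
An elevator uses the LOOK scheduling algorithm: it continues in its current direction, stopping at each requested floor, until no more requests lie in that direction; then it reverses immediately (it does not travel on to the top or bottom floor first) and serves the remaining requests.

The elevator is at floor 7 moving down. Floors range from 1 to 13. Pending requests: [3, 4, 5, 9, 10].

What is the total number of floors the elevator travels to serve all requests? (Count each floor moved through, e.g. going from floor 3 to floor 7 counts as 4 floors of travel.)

Start at floor 7 moving down, LOOK stop order: [5, 4, 3, 9, 10]
  7 → 5: |5-7| = 2, total = 2
  5 → 4: |4-5| = 1, total = 3
  4 → 3: |3-4| = 1, total = 4
  3 → 9: |9-3| = 6, total = 10
  9 → 10: |10-9| = 1, total = 11

Answer: 11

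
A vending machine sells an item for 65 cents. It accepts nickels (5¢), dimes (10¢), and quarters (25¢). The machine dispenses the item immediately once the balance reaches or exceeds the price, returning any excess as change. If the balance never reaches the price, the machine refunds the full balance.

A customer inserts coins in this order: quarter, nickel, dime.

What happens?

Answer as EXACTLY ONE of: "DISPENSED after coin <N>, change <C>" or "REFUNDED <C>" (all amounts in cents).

Price: 65¢
Coin 1 (quarter, 25¢): balance = 25¢
Coin 2 (nickel, 5¢): balance = 30¢
Coin 3 (dime, 10¢): balance = 40¢
All coins inserted, balance 40¢ < price 65¢ → REFUND 40¢

Answer: REFUNDED 40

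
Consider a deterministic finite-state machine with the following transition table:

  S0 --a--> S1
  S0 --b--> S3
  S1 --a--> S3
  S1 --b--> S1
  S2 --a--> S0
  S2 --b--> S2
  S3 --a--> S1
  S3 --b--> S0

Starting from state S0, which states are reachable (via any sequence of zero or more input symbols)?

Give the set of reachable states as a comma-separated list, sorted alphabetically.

BFS from S0:
  visit S0: S0--a-->S1 (new), S0--b-->S3 (new)
  visit S1: S1--a-->S3 (seen), S1--b-->S1 (seen)
  visit S3: S3--a-->S1 (seen), S3--b-->S0 (seen)

Answer: S0, S1, S3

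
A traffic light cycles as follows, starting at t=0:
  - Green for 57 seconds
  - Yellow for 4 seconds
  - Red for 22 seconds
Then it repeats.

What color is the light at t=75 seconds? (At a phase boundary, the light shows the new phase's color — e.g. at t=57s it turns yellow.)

Answer: red

Derivation:
Cycle length = 57 + 4 + 22 = 83s
t = 75, phase_t = 75 mod 83 = 75
75 >= 61 → RED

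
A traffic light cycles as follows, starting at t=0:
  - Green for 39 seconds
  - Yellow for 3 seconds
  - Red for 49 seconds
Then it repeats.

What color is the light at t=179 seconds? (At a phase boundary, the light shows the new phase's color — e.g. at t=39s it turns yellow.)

Answer: red

Derivation:
Cycle length = 39 + 3 + 49 = 91s
t = 179, phase_t = 179 mod 91 = 88
88 >= 42 → RED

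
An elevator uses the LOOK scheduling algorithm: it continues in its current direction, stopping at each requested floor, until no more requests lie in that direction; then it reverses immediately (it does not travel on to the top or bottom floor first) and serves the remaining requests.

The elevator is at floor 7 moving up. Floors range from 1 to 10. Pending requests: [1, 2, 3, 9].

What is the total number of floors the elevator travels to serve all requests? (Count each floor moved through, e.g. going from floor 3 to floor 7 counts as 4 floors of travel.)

Answer: 10

Derivation:
Start at floor 7 moving up, LOOK stop order: [9, 3, 2, 1]
  7 → 9: |9-7| = 2, total = 2
  9 → 3: |3-9| = 6, total = 8
  3 → 2: |2-3| = 1, total = 9
  2 → 1: |1-2| = 1, total = 10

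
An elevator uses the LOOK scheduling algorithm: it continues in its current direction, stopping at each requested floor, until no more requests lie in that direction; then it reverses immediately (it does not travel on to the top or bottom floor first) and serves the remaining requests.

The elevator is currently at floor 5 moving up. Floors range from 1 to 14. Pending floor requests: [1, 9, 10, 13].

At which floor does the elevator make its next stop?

Current floor: 5, direction: up
Requests above: [9, 10, 13]
Requests below: [1]
Moving up and requests lie above → nearest above is min([9, 10, 13]) = 9

Answer: 9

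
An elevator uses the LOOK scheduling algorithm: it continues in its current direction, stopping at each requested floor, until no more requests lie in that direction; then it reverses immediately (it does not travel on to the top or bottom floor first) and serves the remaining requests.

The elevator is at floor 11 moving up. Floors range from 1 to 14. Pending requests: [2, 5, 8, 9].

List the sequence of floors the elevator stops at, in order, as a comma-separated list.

Current: 11, moving UP
Serve above first (ascending): []
Then reverse, serve below (descending): [9, 8, 5, 2]

Answer: 9, 8, 5, 2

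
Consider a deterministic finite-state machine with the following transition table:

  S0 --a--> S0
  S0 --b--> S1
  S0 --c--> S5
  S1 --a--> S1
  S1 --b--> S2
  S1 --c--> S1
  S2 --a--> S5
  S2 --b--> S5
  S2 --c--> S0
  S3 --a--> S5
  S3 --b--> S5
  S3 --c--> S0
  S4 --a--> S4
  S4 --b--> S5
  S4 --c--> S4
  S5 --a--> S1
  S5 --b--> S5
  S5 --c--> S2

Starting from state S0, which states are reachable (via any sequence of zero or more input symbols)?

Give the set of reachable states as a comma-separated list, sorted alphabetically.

BFS from S0:
  visit S0: S0--a-->S0 (seen), S0--b-->S1 (new), S0--c-->S5 (new)
  visit S1: S1--a-->S1 (seen), S1--b-->S2 (new), S1--c-->S1 (seen)
  visit S5: S5--a-->S1 (seen), S5--b-->S5 (seen), S5--c-->S2 (seen)
  visit S2: S2--a-->S5 (seen), S2--b-->S5 (seen), S2--c-->S0 (seen)

Answer: S0, S1, S2, S5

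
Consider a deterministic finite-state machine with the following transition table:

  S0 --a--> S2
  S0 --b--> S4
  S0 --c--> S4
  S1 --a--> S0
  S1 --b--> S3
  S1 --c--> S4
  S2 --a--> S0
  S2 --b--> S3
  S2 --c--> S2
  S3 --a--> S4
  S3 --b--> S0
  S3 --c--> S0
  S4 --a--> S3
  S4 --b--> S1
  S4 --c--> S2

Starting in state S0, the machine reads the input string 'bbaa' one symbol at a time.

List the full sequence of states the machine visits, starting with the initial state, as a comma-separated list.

Start: S0
  read 'b': S0 --b--> S4
  read 'b': S4 --b--> S1
  read 'a': S1 --a--> S0
  read 'a': S0 --a--> S2

Answer: S0, S4, S1, S0, S2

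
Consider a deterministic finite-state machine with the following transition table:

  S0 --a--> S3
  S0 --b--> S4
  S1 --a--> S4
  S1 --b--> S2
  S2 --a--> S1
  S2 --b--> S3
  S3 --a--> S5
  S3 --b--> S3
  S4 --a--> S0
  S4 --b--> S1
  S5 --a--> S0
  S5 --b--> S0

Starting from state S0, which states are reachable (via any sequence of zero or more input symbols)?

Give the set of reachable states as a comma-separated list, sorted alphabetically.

Answer: S0, S1, S2, S3, S4, S5

Derivation:
BFS from S0:
  visit S0: S0--a-->S3 (new), S0--b-->S4 (new)
  visit S3: S3--a-->S5 (new), S3--b-->S3 (seen)
  visit S4: S4--a-->S0 (seen), S4--b-->S1 (new)
  visit S5: S5--a-->S0 (seen), S5--b-->S0 (seen)
  visit S1: S1--a-->S4 (seen), S1--b-->S2 (new)
  visit S2: S2--a-->S1 (seen), S2--b-->S3 (seen)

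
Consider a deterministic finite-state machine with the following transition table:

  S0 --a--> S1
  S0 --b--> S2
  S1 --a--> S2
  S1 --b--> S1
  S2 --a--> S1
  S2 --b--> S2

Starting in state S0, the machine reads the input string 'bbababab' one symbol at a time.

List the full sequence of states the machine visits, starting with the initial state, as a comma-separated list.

Start: S0
  read 'b': S0 --b--> S2
  read 'b': S2 --b--> S2
  read 'a': S2 --a--> S1
  read 'b': S1 --b--> S1
  read 'a': S1 --a--> S2
  read 'b': S2 --b--> S2
  read 'a': S2 --a--> S1
  read 'b': S1 --b--> S1

Answer: S0, S2, S2, S1, S1, S2, S2, S1, S1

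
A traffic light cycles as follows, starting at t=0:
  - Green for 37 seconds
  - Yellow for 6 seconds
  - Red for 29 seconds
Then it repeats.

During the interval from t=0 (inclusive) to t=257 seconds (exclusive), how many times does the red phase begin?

Cycle = 37+6+29 = 72s
red phase starts at t = k*72 + 43 for k=0,1,2,...
Need k*72+43 < 257 → k < 2.972
k ∈ {0, ..., 2} → 3 starts

Answer: 3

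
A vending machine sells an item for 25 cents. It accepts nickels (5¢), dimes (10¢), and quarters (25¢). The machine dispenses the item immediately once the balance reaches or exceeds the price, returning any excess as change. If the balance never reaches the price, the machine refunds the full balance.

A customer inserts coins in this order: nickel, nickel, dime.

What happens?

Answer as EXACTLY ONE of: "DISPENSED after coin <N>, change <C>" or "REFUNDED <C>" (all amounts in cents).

Price: 25¢
Coin 1 (nickel, 5¢): balance = 5¢
Coin 2 (nickel, 5¢): balance = 10¢
Coin 3 (dime, 10¢): balance = 20¢
All coins inserted, balance 20¢ < price 25¢ → REFUND 20¢

Answer: REFUNDED 20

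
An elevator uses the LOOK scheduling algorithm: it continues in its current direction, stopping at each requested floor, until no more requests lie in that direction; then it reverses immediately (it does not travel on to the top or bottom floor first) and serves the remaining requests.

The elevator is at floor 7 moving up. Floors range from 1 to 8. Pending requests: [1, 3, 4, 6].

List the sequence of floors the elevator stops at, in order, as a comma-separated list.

Answer: 6, 4, 3, 1

Derivation:
Current: 7, moving UP
Serve above first (ascending): []
Then reverse, serve below (descending): [6, 4, 3, 1]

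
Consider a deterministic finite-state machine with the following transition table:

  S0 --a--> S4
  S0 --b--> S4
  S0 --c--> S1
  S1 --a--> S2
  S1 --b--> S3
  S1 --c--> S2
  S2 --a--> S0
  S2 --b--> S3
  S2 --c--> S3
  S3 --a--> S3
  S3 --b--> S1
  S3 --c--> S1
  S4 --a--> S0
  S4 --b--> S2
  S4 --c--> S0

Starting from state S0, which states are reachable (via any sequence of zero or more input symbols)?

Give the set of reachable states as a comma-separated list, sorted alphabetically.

Answer: S0, S1, S2, S3, S4

Derivation:
BFS from S0:
  visit S0: S0--a-->S4 (new), S0--b-->S4 (seen), S0--c-->S1 (new)
  visit S4: S4--a-->S0 (seen), S4--b-->S2 (new), S4--c-->S0 (seen)
  visit S1: S1--a-->S2 (seen), S1--b-->S3 (new), S1--c-->S2 (seen)
  visit S2: S2--a-->S0 (seen), S2--b-->S3 (seen), S2--c-->S3 (seen)
  visit S3: S3--a-->S3 (seen), S3--b-->S1 (seen), S3--c-->S1 (seen)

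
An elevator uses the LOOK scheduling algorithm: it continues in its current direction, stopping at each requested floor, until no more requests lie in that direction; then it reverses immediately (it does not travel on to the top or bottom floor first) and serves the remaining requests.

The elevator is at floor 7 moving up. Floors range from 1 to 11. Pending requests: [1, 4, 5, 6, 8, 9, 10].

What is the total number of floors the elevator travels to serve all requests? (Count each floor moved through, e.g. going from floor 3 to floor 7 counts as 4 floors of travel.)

Start at floor 7 moving up, LOOK stop order: [8, 9, 10, 6, 5, 4, 1]
  7 → 8: |8-7| = 1, total = 1
  8 → 9: |9-8| = 1, total = 2
  9 → 10: |10-9| = 1, total = 3
  10 → 6: |6-10| = 4, total = 7
  6 → 5: |5-6| = 1, total = 8
  5 → 4: |4-5| = 1, total = 9
  4 → 1: |1-4| = 3, total = 12

Answer: 12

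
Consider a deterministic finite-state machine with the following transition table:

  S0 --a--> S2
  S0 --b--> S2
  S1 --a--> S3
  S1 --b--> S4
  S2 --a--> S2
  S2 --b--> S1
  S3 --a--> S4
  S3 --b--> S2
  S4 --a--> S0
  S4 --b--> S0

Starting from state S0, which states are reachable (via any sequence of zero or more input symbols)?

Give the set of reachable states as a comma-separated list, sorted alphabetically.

BFS from S0:
  visit S0: S0--a-->S2 (new), S0--b-->S2 (seen)
  visit S2: S2--a-->S2 (seen), S2--b-->S1 (new)
  visit S1: S1--a-->S3 (new), S1--b-->S4 (new)
  visit S3: S3--a-->S4 (seen), S3--b-->S2 (seen)
  visit S4: S4--a-->S0 (seen), S4--b-->S0 (seen)

Answer: S0, S1, S2, S3, S4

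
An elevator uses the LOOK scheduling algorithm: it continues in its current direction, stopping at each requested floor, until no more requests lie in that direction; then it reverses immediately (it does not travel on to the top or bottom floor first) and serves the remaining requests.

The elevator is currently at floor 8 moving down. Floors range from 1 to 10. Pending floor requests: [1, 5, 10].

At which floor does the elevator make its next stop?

Current floor: 8, direction: down
Requests above: [10]
Requests below: [1, 5]
Moving down and requests lie below → nearest below is max([1, 5]) = 5

Answer: 5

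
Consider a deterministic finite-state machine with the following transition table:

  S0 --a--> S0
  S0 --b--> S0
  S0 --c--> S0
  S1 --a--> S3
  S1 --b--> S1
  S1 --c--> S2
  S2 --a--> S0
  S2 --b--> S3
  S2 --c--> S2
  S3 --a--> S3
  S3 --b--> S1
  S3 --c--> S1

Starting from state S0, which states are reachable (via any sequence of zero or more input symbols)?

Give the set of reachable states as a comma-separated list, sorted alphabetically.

BFS from S0:
  visit S0: S0--a-->S0 (seen), S0--b-->S0 (seen), S0--c-->S0 (seen)

Answer: S0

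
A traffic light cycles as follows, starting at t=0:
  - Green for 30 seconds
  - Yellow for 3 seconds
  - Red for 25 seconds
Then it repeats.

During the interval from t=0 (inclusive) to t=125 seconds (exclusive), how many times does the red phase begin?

Answer: 2

Derivation:
Cycle = 30+3+25 = 58s
red phase starts at t = k*58 + 33 for k=0,1,2,...
Need k*58+33 < 125 → k < 1.586
k ∈ {0, ..., 1} → 2 starts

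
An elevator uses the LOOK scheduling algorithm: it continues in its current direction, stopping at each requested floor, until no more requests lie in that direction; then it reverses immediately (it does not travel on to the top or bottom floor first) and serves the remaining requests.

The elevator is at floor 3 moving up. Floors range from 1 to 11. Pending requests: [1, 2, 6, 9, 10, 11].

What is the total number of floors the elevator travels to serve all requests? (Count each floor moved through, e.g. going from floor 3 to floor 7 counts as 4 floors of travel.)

Answer: 18

Derivation:
Start at floor 3 moving up, LOOK stop order: [6, 9, 10, 11, 2, 1]
  3 → 6: |6-3| = 3, total = 3
  6 → 9: |9-6| = 3, total = 6
  9 → 10: |10-9| = 1, total = 7
  10 → 11: |11-10| = 1, total = 8
  11 → 2: |2-11| = 9, total = 17
  2 → 1: |1-2| = 1, total = 18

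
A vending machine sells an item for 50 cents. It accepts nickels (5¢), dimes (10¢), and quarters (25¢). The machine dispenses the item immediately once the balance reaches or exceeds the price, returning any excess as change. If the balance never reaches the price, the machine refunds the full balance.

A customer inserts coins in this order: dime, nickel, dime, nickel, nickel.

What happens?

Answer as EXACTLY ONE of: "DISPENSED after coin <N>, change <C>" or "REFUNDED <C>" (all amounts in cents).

Price: 50¢
Coin 1 (dime, 10¢): balance = 10¢
Coin 2 (nickel, 5¢): balance = 15¢
Coin 3 (dime, 10¢): balance = 25¢
Coin 4 (nickel, 5¢): balance = 30¢
Coin 5 (nickel, 5¢): balance = 35¢
All coins inserted, balance 35¢ < price 50¢ → REFUND 35¢

Answer: REFUNDED 35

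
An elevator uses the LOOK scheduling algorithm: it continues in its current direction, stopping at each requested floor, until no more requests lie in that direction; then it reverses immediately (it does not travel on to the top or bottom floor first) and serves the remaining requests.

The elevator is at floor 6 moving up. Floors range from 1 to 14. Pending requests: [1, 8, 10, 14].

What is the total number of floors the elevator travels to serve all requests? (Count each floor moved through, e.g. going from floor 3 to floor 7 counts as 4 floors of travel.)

Start at floor 6 moving up, LOOK stop order: [8, 10, 14, 1]
  6 → 8: |8-6| = 2, total = 2
  8 → 10: |10-8| = 2, total = 4
  10 → 14: |14-10| = 4, total = 8
  14 → 1: |1-14| = 13, total = 21

Answer: 21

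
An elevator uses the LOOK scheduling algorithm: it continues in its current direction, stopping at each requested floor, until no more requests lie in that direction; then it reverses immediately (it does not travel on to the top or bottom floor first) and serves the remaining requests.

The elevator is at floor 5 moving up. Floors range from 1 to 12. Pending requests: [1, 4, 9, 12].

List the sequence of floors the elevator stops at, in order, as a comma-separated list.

Answer: 9, 12, 4, 1

Derivation:
Current: 5, moving UP
Serve above first (ascending): [9, 12]
Then reverse, serve below (descending): [4, 1]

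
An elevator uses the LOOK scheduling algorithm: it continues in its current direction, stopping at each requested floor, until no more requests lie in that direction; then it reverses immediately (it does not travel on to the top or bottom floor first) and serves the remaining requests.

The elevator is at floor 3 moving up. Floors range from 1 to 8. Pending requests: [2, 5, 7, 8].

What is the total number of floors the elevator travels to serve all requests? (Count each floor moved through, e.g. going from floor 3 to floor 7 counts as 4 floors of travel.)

Start at floor 3 moving up, LOOK stop order: [5, 7, 8, 2]
  3 → 5: |5-3| = 2, total = 2
  5 → 7: |7-5| = 2, total = 4
  7 → 8: |8-7| = 1, total = 5
  8 → 2: |2-8| = 6, total = 11

Answer: 11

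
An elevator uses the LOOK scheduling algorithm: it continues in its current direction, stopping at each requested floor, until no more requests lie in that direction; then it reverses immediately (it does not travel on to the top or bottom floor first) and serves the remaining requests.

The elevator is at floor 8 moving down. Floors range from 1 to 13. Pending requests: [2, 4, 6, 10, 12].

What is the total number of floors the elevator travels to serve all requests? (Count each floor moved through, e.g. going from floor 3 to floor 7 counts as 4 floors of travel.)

Answer: 16

Derivation:
Start at floor 8 moving down, LOOK stop order: [6, 4, 2, 10, 12]
  8 → 6: |6-8| = 2, total = 2
  6 → 4: |4-6| = 2, total = 4
  4 → 2: |2-4| = 2, total = 6
  2 → 10: |10-2| = 8, total = 14
  10 → 12: |12-10| = 2, total = 16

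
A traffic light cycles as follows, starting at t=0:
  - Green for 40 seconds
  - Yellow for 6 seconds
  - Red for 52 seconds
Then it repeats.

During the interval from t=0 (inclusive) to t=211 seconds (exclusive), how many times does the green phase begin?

Answer: 3

Derivation:
Cycle = 40+6+52 = 98s
green phase starts at t = k*98 + 0 for k=0,1,2,...
Need k*98+0 < 211 → k < 2.153
k ∈ {0, ..., 2} → 3 starts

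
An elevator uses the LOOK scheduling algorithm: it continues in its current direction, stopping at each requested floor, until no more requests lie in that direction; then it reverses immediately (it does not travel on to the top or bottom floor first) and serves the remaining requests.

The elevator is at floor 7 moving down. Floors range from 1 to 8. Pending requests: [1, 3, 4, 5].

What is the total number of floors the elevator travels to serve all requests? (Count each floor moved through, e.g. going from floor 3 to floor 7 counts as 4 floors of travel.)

Answer: 6

Derivation:
Start at floor 7 moving down, LOOK stop order: [5, 4, 3, 1]
  7 → 5: |5-7| = 2, total = 2
  5 → 4: |4-5| = 1, total = 3
  4 → 3: |3-4| = 1, total = 4
  3 → 1: |1-3| = 2, total = 6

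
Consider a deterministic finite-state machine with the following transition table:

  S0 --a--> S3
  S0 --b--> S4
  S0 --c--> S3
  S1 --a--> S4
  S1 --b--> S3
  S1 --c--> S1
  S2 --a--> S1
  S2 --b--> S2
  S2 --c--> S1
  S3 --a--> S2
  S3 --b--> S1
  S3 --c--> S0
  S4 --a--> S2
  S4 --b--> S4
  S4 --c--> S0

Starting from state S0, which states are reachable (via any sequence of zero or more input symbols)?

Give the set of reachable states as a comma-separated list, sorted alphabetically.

Answer: S0, S1, S2, S3, S4

Derivation:
BFS from S0:
  visit S0: S0--a-->S3 (new), S0--b-->S4 (new), S0--c-->S3 (seen)
  visit S3: S3--a-->S2 (new), S3--b-->S1 (new), S3--c-->S0 (seen)
  visit S4: S4--a-->S2 (seen), S4--b-->S4 (seen), S4--c-->S0 (seen)
  visit S2: S2--a-->S1 (seen), S2--b-->S2 (seen), S2--c-->S1 (seen)
  visit S1: S1--a-->S4 (seen), S1--b-->S3 (seen), S1--c-->S1 (seen)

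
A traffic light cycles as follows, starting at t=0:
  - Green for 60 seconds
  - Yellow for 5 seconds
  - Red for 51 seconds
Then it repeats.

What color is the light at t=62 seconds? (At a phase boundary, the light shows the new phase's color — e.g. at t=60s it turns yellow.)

Answer: yellow

Derivation:
Cycle length = 60 + 5 + 51 = 116s
t = 62, phase_t = 62 mod 116 = 62
60 <= 62 < 65 (yellow end) → YELLOW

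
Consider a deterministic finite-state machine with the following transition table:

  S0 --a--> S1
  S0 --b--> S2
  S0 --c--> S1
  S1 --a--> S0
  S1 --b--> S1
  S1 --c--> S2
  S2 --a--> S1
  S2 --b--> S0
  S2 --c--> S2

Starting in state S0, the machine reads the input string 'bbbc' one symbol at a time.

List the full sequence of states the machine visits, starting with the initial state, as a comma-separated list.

Start: S0
  read 'b': S0 --b--> S2
  read 'b': S2 --b--> S0
  read 'b': S0 --b--> S2
  read 'c': S2 --c--> S2

Answer: S0, S2, S0, S2, S2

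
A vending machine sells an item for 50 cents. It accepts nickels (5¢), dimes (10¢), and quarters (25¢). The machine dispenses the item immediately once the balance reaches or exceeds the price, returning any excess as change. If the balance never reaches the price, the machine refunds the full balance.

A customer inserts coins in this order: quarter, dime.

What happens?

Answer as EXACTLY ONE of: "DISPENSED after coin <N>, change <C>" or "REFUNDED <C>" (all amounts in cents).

Answer: REFUNDED 35

Derivation:
Price: 50¢
Coin 1 (quarter, 25¢): balance = 25¢
Coin 2 (dime, 10¢): balance = 35¢
All coins inserted, balance 35¢ < price 50¢ → REFUND 35¢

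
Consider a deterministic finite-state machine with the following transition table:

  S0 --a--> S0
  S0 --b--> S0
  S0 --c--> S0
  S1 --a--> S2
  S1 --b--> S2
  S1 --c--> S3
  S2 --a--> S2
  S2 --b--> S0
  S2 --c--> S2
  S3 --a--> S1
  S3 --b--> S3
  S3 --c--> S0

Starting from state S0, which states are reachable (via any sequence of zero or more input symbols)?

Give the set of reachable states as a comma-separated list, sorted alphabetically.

BFS from S0:
  visit S0: S0--a-->S0 (seen), S0--b-->S0 (seen), S0--c-->S0 (seen)

Answer: S0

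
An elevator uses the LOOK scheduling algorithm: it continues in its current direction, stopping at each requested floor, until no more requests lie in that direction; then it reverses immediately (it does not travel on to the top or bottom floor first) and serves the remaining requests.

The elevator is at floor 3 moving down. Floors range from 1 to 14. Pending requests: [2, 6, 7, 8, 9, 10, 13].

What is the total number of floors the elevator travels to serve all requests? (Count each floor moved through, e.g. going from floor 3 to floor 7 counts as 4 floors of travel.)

Start at floor 3 moving down, LOOK stop order: [2, 6, 7, 8, 9, 10, 13]
  3 → 2: |2-3| = 1, total = 1
  2 → 6: |6-2| = 4, total = 5
  6 → 7: |7-6| = 1, total = 6
  7 → 8: |8-7| = 1, total = 7
  8 → 9: |9-8| = 1, total = 8
  9 → 10: |10-9| = 1, total = 9
  10 → 13: |13-10| = 3, total = 12

Answer: 12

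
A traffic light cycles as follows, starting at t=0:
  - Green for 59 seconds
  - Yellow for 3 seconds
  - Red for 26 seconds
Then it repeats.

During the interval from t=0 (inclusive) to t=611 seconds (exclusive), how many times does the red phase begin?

Answer: 7

Derivation:
Cycle = 59+3+26 = 88s
red phase starts at t = k*88 + 62 for k=0,1,2,...
Need k*88+62 < 611 → k < 6.239
k ∈ {0, ..., 6} → 7 starts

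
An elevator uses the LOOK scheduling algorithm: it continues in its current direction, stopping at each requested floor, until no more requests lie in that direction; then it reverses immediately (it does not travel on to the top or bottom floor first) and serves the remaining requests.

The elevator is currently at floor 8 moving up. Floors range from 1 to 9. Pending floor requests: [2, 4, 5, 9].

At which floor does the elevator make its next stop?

Answer: 9

Derivation:
Current floor: 8, direction: up
Requests above: [9]
Requests below: [2, 4, 5]
Moving up and requests lie above → nearest above is min([9]) = 9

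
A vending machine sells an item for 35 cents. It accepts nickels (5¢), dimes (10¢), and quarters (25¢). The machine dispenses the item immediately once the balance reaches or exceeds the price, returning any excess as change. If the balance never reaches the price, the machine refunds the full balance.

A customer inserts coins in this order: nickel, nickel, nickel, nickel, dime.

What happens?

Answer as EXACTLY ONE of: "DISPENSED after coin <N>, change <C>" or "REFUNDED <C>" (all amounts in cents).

Answer: REFUNDED 30

Derivation:
Price: 35¢
Coin 1 (nickel, 5¢): balance = 5¢
Coin 2 (nickel, 5¢): balance = 10¢
Coin 3 (nickel, 5¢): balance = 15¢
Coin 4 (nickel, 5¢): balance = 20¢
Coin 5 (dime, 10¢): balance = 30¢
All coins inserted, balance 30¢ < price 35¢ → REFUND 30¢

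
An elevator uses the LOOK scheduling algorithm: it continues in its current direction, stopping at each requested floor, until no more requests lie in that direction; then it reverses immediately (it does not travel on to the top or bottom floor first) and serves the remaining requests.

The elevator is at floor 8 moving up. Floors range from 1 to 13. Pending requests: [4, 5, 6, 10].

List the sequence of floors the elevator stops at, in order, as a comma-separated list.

Answer: 10, 6, 5, 4

Derivation:
Current: 8, moving UP
Serve above first (ascending): [10]
Then reverse, serve below (descending): [6, 5, 4]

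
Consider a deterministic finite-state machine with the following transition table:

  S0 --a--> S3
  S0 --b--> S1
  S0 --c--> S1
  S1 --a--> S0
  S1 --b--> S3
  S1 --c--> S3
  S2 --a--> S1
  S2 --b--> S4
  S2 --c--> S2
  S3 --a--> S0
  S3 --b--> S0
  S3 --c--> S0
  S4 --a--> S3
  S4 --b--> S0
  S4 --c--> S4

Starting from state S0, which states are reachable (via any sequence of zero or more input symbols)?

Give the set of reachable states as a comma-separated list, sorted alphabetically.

Answer: S0, S1, S3

Derivation:
BFS from S0:
  visit S0: S0--a-->S3 (new), S0--b-->S1 (new), S0--c-->S1 (seen)
  visit S3: S3--a-->S0 (seen), S3--b-->S0 (seen), S3--c-->S0 (seen)
  visit S1: S1--a-->S0 (seen), S1--b-->S3 (seen), S1--c-->S3 (seen)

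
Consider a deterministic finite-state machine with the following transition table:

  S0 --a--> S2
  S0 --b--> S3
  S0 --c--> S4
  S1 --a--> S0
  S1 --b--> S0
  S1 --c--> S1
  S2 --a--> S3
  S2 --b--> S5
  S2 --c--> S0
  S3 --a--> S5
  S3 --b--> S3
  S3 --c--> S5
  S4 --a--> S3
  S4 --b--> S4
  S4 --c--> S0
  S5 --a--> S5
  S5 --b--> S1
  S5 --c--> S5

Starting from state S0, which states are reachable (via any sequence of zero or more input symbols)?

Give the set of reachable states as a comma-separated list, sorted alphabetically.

BFS from S0:
  visit S0: S0--a-->S2 (new), S0--b-->S3 (new), S0--c-->S4 (new)
  visit S2: S2--a-->S3 (seen), S2--b-->S5 (new), S2--c-->S0 (seen)
  visit S3: S3--a-->S5 (seen), S3--b-->S3 (seen), S3--c-->S5 (seen)
  visit S4: S4--a-->S3 (seen), S4--b-->S4 (seen), S4--c-->S0 (seen)
  visit S5: S5--a-->S5 (seen), S5--b-->S1 (new), S5--c-->S5 (seen)
  visit S1: S1--a-->S0 (seen), S1--b-->S0 (seen), S1--c-->S1 (seen)

Answer: S0, S1, S2, S3, S4, S5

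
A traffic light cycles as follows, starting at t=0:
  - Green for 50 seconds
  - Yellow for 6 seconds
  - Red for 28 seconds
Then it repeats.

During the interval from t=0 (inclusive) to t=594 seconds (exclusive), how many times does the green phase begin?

Cycle = 50+6+28 = 84s
green phase starts at t = k*84 + 0 for k=0,1,2,...
Need k*84+0 < 594 → k < 7.071
k ∈ {0, ..., 7} → 8 starts

Answer: 8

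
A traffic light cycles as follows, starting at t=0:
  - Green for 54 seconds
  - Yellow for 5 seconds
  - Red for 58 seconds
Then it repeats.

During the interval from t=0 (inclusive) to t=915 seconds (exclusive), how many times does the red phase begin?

Answer: 8

Derivation:
Cycle = 54+5+58 = 117s
red phase starts at t = k*117 + 59 for k=0,1,2,...
Need k*117+59 < 915 → k < 7.316
k ∈ {0, ..., 7} → 8 starts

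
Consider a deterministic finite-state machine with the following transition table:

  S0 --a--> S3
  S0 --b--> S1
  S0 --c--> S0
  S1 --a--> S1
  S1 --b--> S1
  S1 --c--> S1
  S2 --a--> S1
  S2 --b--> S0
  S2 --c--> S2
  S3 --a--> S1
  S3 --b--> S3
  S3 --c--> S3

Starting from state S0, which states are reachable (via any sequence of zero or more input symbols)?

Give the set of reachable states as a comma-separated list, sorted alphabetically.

BFS from S0:
  visit S0: S0--a-->S3 (new), S0--b-->S1 (new), S0--c-->S0 (seen)
  visit S3: S3--a-->S1 (seen), S3--b-->S3 (seen), S3--c-->S3 (seen)
  visit S1: S1--a-->S1 (seen), S1--b-->S1 (seen), S1--c-->S1 (seen)

Answer: S0, S1, S3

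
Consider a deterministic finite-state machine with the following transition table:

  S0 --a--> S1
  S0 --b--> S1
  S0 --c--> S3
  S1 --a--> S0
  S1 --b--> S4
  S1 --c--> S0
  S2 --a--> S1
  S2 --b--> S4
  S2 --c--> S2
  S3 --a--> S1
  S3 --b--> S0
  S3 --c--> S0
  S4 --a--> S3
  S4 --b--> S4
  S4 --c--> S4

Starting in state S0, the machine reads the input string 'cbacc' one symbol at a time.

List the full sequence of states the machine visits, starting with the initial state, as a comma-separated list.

Start: S0
  read 'c': S0 --c--> S3
  read 'b': S3 --b--> S0
  read 'a': S0 --a--> S1
  read 'c': S1 --c--> S0
  read 'c': S0 --c--> S3

Answer: S0, S3, S0, S1, S0, S3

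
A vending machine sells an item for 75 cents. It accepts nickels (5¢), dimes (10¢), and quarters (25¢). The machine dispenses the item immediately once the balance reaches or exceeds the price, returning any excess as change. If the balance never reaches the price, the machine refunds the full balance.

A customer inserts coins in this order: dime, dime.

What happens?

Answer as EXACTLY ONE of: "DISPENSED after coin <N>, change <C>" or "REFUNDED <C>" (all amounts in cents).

Answer: REFUNDED 20

Derivation:
Price: 75¢
Coin 1 (dime, 10¢): balance = 10¢
Coin 2 (dime, 10¢): balance = 20¢
All coins inserted, balance 20¢ < price 75¢ → REFUND 20¢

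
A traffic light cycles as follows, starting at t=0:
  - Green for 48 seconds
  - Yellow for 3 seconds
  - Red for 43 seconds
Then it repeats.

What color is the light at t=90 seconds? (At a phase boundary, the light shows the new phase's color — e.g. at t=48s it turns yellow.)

Answer: red

Derivation:
Cycle length = 48 + 3 + 43 = 94s
t = 90, phase_t = 90 mod 94 = 90
90 >= 51 → RED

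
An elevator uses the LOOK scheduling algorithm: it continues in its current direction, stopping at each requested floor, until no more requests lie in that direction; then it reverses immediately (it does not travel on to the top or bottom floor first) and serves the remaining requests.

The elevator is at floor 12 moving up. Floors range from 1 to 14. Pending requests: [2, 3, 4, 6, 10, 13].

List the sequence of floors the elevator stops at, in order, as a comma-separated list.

Answer: 13, 10, 6, 4, 3, 2

Derivation:
Current: 12, moving UP
Serve above first (ascending): [13]
Then reverse, serve below (descending): [10, 6, 4, 3, 2]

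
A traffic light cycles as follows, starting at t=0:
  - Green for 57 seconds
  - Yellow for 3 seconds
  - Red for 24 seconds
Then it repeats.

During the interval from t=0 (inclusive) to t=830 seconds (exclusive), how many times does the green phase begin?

Cycle = 57+3+24 = 84s
green phase starts at t = k*84 + 0 for k=0,1,2,...
Need k*84+0 < 830 → k < 9.881
k ∈ {0, ..., 9} → 10 starts

Answer: 10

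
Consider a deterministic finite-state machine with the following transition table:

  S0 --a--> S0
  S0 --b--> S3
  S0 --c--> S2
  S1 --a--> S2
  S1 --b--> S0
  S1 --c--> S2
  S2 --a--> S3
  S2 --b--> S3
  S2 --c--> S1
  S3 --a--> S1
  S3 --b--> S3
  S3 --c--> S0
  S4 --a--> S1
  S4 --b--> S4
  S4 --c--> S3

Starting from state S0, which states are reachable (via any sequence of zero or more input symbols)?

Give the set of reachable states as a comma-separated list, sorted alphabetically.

BFS from S0:
  visit S0: S0--a-->S0 (seen), S0--b-->S3 (new), S0--c-->S2 (new)
  visit S3: S3--a-->S1 (new), S3--b-->S3 (seen), S3--c-->S0 (seen)
  visit S2: S2--a-->S3 (seen), S2--b-->S3 (seen), S2--c-->S1 (seen)
  visit S1: S1--a-->S2 (seen), S1--b-->S0 (seen), S1--c-->S2 (seen)

Answer: S0, S1, S2, S3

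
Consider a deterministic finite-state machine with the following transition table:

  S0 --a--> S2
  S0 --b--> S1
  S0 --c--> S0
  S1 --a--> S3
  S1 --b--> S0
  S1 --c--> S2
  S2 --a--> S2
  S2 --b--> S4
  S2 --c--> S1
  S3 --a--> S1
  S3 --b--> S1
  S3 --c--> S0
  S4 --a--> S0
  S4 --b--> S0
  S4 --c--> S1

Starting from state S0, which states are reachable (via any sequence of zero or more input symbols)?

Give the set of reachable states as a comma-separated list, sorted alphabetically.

Answer: S0, S1, S2, S3, S4

Derivation:
BFS from S0:
  visit S0: S0--a-->S2 (new), S0--b-->S1 (new), S0--c-->S0 (seen)
  visit S2: S2--a-->S2 (seen), S2--b-->S4 (new), S2--c-->S1 (seen)
  visit S1: S1--a-->S3 (new), S1--b-->S0 (seen), S1--c-->S2 (seen)
  visit S4: S4--a-->S0 (seen), S4--b-->S0 (seen), S4--c-->S1 (seen)
  visit S3: S3--a-->S1 (seen), S3--b-->S1 (seen), S3--c-->S0 (seen)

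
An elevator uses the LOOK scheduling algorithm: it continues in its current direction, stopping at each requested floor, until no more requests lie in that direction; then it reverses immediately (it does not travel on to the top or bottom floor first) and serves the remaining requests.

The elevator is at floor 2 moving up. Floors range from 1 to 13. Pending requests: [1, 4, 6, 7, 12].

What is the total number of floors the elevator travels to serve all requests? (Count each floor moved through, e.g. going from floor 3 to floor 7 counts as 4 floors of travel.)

Start at floor 2 moving up, LOOK stop order: [4, 6, 7, 12, 1]
  2 → 4: |4-2| = 2, total = 2
  4 → 6: |6-4| = 2, total = 4
  6 → 7: |7-6| = 1, total = 5
  7 → 12: |12-7| = 5, total = 10
  12 → 1: |1-12| = 11, total = 21

Answer: 21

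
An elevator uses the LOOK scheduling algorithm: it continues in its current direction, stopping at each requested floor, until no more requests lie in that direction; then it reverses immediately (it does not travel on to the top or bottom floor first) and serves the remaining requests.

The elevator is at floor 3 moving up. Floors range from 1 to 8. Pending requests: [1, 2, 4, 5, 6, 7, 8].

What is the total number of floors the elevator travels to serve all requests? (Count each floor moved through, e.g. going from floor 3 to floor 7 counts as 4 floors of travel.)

Answer: 12

Derivation:
Start at floor 3 moving up, LOOK stop order: [4, 5, 6, 7, 8, 2, 1]
  3 → 4: |4-3| = 1, total = 1
  4 → 5: |5-4| = 1, total = 2
  5 → 6: |6-5| = 1, total = 3
  6 → 7: |7-6| = 1, total = 4
  7 → 8: |8-7| = 1, total = 5
  8 → 2: |2-8| = 6, total = 11
  2 → 1: |1-2| = 1, total = 12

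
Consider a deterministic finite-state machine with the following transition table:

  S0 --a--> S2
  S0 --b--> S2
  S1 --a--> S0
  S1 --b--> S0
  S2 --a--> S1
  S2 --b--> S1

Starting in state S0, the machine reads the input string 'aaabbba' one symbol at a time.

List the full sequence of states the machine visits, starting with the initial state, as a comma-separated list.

Start: S0
  read 'a': S0 --a--> S2
  read 'a': S2 --a--> S1
  read 'a': S1 --a--> S0
  read 'b': S0 --b--> S2
  read 'b': S2 --b--> S1
  read 'b': S1 --b--> S0
  read 'a': S0 --a--> S2

Answer: S0, S2, S1, S0, S2, S1, S0, S2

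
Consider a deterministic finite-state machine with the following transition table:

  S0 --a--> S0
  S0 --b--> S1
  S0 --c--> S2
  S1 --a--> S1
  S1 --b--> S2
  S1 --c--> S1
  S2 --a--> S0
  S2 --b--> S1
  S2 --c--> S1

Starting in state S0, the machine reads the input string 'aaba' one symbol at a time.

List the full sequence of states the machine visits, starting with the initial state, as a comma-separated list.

Start: S0
  read 'a': S0 --a--> S0
  read 'a': S0 --a--> S0
  read 'b': S0 --b--> S1
  read 'a': S1 --a--> S1

Answer: S0, S0, S0, S1, S1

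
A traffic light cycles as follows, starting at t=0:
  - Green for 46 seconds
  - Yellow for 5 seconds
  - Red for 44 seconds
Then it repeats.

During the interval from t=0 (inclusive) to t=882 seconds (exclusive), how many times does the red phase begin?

Answer: 9

Derivation:
Cycle = 46+5+44 = 95s
red phase starts at t = k*95 + 51 for k=0,1,2,...
Need k*95+51 < 882 → k < 8.747
k ∈ {0, ..., 8} → 9 starts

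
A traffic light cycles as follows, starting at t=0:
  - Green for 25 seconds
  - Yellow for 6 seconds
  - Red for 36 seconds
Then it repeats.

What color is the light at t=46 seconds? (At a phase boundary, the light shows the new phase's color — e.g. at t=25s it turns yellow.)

Answer: red

Derivation:
Cycle length = 25 + 6 + 36 = 67s
t = 46, phase_t = 46 mod 67 = 46
46 >= 31 → RED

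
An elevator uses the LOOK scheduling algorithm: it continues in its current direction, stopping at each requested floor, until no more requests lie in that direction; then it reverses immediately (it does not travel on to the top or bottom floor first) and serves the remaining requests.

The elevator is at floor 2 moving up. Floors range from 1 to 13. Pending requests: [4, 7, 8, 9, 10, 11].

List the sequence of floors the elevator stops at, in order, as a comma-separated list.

Answer: 4, 7, 8, 9, 10, 11

Derivation:
Current: 2, moving UP
Serve above first (ascending): [4, 7, 8, 9, 10, 11]
Then reverse, serve below (descending): []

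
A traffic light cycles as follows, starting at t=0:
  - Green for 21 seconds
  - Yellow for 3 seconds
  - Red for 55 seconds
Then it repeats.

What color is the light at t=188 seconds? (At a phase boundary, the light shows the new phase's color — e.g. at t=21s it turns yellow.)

Answer: red

Derivation:
Cycle length = 21 + 3 + 55 = 79s
t = 188, phase_t = 188 mod 79 = 30
30 >= 24 → RED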